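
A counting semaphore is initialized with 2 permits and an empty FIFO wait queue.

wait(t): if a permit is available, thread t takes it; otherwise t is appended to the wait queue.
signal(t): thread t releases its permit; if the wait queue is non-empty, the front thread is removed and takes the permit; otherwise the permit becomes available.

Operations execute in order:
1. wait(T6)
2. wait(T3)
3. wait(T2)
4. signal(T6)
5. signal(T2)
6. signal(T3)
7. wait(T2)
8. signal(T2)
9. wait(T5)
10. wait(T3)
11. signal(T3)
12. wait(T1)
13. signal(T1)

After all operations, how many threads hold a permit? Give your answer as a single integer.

Answer: 1

Derivation:
Step 1: wait(T6) -> count=1 queue=[] holders={T6}
Step 2: wait(T3) -> count=0 queue=[] holders={T3,T6}
Step 3: wait(T2) -> count=0 queue=[T2] holders={T3,T6}
Step 4: signal(T6) -> count=0 queue=[] holders={T2,T3}
Step 5: signal(T2) -> count=1 queue=[] holders={T3}
Step 6: signal(T3) -> count=2 queue=[] holders={none}
Step 7: wait(T2) -> count=1 queue=[] holders={T2}
Step 8: signal(T2) -> count=2 queue=[] holders={none}
Step 9: wait(T5) -> count=1 queue=[] holders={T5}
Step 10: wait(T3) -> count=0 queue=[] holders={T3,T5}
Step 11: signal(T3) -> count=1 queue=[] holders={T5}
Step 12: wait(T1) -> count=0 queue=[] holders={T1,T5}
Step 13: signal(T1) -> count=1 queue=[] holders={T5}
Final holders: {T5} -> 1 thread(s)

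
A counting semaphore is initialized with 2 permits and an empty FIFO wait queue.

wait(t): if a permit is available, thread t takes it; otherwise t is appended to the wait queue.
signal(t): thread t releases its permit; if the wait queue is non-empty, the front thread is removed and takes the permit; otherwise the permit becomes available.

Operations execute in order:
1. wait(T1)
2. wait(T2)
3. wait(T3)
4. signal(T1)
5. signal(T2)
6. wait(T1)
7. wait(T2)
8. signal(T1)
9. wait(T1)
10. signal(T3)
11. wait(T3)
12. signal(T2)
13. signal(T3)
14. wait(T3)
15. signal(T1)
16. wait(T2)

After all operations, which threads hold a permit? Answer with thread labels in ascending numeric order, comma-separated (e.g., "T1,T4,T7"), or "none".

Step 1: wait(T1) -> count=1 queue=[] holders={T1}
Step 2: wait(T2) -> count=0 queue=[] holders={T1,T2}
Step 3: wait(T3) -> count=0 queue=[T3] holders={T1,T2}
Step 4: signal(T1) -> count=0 queue=[] holders={T2,T3}
Step 5: signal(T2) -> count=1 queue=[] holders={T3}
Step 6: wait(T1) -> count=0 queue=[] holders={T1,T3}
Step 7: wait(T2) -> count=0 queue=[T2] holders={T1,T3}
Step 8: signal(T1) -> count=0 queue=[] holders={T2,T3}
Step 9: wait(T1) -> count=0 queue=[T1] holders={T2,T3}
Step 10: signal(T3) -> count=0 queue=[] holders={T1,T2}
Step 11: wait(T3) -> count=0 queue=[T3] holders={T1,T2}
Step 12: signal(T2) -> count=0 queue=[] holders={T1,T3}
Step 13: signal(T3) -> count=1 queue=[] holders={T1}
Step 14: wait(T3) -> count=0 queue=[] holders={T1,T3}
Step 15: signal(T1) -> count=1 queue=[] holders={T3}
Step 16: wait(T2) -> count=0 queue=[] holders={T2,T3}
Final holders: T2,T3

Answer: T2,T3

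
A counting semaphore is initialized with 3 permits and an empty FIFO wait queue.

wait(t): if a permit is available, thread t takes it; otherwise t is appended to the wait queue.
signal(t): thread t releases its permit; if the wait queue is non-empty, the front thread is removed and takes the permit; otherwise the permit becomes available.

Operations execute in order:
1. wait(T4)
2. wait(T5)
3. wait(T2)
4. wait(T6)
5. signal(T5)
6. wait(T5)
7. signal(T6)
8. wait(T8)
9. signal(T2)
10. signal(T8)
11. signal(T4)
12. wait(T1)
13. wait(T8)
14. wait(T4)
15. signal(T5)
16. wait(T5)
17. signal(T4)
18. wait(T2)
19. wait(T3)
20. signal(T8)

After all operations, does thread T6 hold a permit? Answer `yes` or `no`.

Answer: no

Derivation:
Step 1: wait(T4) -> count=2 queue=[] holders={T4}
Step 2: wait(T5) -> count=1 queue=[] holders={T4,T5}
Step 3: wait(T2) -> count=0 queue=[] holders={T2,T4,T5}
Step 4: wait(T6) -> count=0 queue=[T6] holders={T2,T4,T5}
Step 5: signal(T5) -> count=0 queue=[] holders={T2,T4,T6}
Step 6: wait(T5) -> count=0 queue=[T5] holders={T2,T4,T6}
Step 7: signal(T6) -> count=0 queue=[] holders={T2,T4,T5}
Step 8: wait(T8) -> count=0 queue=[T8] holders={T2,T4,T5}
Step 9: signal(T2) -> count=0 queue=[] holders={T4,T5,T8}
Step 10: signal(T8) -> count=1 queue=[] holders={T4,T5}
Step 11: signal(T4) -> count=2 queue=[] holders={T5}
Step 12: wait(T1) -> count=1 queue=[] holders={T1,T5}
Step 13: wait(T8) -> count=0 queue=[] holders={T1,T5,T8}
Step 14: wait(T4) -> count=0 queue=[T4] holders={T1,T5,T8}
Step 15: signal(T5) -> count=0 queue=[] holders={T1,T4,T8}
Step 16: wait(T5) -> count=0 queue=[T5] holders={T1,T4,T8}
Step 17: signal(T4) -> count=0 queue=[] holders={T1,T5,T8}
Step 18: wait(T2) -> count=0 queue=[T2] holders={T1,T5,T8}
Step 19: wait(T3) -> count=0 queue=[T2,T3] holders={T1,T5,T8}
Step 20: signal(T8) -> count=0 queue=[T3] holders={T1,T2,T5}
Final holders: {T1,T2,T5} -> T6 not in holders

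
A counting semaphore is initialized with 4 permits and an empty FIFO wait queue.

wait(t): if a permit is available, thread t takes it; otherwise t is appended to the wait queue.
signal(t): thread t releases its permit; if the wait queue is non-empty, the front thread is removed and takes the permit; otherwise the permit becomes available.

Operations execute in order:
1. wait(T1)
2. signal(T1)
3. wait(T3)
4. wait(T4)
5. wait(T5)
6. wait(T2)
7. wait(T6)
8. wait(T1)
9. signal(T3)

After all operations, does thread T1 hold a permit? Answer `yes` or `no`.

Answer: no

Derivation:
Step 1: wait(T1) -> count=3 queue=[] holders={T1}
Step 2: signal(T1) -> count=4 queue=[] holders={none}
Step 3: wait(T3) -> count=3 queue=[] holders={T3}
Step 4: wait(T4) -> count=2 queue=[] holders={T3,T4}
Step 5: wait(T5) -> count=1 queue=[] holders={T3,T4,T5}
Step 6: wait(T2) -> count=0 queue=[] holders={T2,T3,T4,T5}
Step 7: wait(T6) -> count=0 queue=[T6] holders={T2,T3,T4,T5}
Step 8: wait(T1) -> count=0 queue=[T6,T1] holders={T2,T3,T4,T5}
Step 9: signal(T3) -> count=0 queue=[T1] holders={T2,T4,T5,T6}
Final holders: {T2,T4,T5,T6} -> T1 not in holders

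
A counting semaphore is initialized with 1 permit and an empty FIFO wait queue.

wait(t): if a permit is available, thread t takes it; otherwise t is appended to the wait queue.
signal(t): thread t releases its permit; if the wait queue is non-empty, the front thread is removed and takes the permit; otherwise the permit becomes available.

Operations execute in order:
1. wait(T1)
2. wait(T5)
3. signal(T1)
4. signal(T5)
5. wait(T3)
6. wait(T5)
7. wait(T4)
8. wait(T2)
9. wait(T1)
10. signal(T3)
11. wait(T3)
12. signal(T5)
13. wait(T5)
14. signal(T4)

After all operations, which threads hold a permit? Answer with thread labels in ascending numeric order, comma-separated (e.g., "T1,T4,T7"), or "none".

Step 1: wait(T1) -> count=0 queue=[] holders={T1}
Step 2: wait(T5) -> count=0 queue=[T5] holders={T1}
Step 3: signal(T1) -> count=0 queue=[] holders={T5}
Step 4: signal(T5) -> count=1 queue=[] holders={none}
Step 5: wait(T3) -> count=0 queue=[] holders={T3}
Step 6: wait(T5) -> count=0 queue=[T5] holders={T3}
Step 7: wait(T4) -> count=0 queue=[T5,T4] holders={T3}
Step 8: wait(T2) -> count=0 queue=[T5,T4,T2] holders={T3}
Step 9: wait(T1) -> count=0 queue=[T5,T4,T2,T1] holders={T3}
Step 10: signal(T3) -> count=0 queue=[T4,T2,T1] holders={T5}
Step 11: wait(T3) -> count=0 queue=[T4,T2,T1,T3] holders={T5}
Step 12: signal(T5) -> count=0 queue=[T2,T1,T3] holders={T4}
Step 13: wait(T5) -> count=0 queue=[T2,T1,T3,T5] holders={T4}
Step 14: signal(T4) -> count=0 queue=[T1,T3,T5] holders={T2}
Final holders: T2

Answer: T2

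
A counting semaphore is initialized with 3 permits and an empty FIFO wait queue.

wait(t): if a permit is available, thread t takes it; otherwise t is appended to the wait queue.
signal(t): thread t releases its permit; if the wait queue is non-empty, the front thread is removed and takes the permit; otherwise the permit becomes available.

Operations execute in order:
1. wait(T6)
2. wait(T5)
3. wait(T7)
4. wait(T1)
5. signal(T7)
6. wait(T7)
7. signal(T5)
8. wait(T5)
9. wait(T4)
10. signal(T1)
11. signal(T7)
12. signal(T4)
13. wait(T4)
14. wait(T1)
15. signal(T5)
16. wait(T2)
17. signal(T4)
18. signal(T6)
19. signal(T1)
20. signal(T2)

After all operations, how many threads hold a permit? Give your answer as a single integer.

Step 1: wait(T6) -> count=2 queue=[] holders={T6}
Step 2: wait(T5) -> count=1 queue=[] holders={T5,T6}
Step 3: wait(T7) -> count=0 queue=[] holders={T5,T6,T7}
Step 4: wait(T1) -> count=0 queue=[T1] holders={T5,T6,T7}
Step 5: signal(T7) -> count=0 queue=[] holders={T1,T5,T6}
Step 6: wait(T7) -> count=0 queue=[T7] holders={T1,T5,T6}
Step 7: signal(T5) -> count=0 queue=[] holders={T1,T6,T7}
Step 8: wait(T5) -> count=0 queue=[T5] holders={T1,T6,T7}
Step 9: wait(T4) -> count=0 queue=[T5,T4] holders={T1,T6,T7}
Step 10: signal(T1) -> count=0 queue=[T4] holders={T5,T6,T7}
Step 11: signal(T7) -> count=0 queue=[] holders={T4,T5,T6}
Step 12: signal(T4) -> count=1 queue=[] holders={T5,T6}
Step 13: wait(T4) -> count=0 queue=[] holders={T4,T5,T6}
Step 14: wait(T1) -> count=0 queue=[T1] holders={T4,T5,T6}
Step 15: signal(T5) -> count=0 queue=[] holders={T1,T4,T6}
Step 16: wait(T2) -> count=0 queue=[T2] holders={T1,T4,T6}
Step 17: signal(T4) -> count=0 queue=[] holders={T1,T2,T6}
Step 18: signal(T6) -> count=1 queue=[] holders={T1,T2}
Step 19: signal(T1) -> count=2 queue=[] holders={T2}
Step 20: signal(T2) -> count=3 queue=[] holders={none}
Final holders: {none} -> 0 thread(s)

Answer: 0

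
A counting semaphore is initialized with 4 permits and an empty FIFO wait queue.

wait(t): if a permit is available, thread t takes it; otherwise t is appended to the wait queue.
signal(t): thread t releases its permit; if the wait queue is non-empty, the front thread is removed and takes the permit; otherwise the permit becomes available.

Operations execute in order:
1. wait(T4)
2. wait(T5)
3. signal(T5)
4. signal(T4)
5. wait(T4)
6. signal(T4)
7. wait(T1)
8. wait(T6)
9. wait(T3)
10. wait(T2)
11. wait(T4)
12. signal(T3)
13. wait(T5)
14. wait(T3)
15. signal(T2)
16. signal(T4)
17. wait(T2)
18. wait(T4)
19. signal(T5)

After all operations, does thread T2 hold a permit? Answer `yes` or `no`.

Answer: yes

Derivation:
Step 1: wait(T4) -> count=3 queue=[] holders={T4}
Step 2: wait(T5) -> count=2 queue=[] holders={T4,T5}
Step 3: signal(T5) -> count=3 queue=[] holders={T4}
Step 4: signal(T4) -> count=4 queue=[] holders={none}
Step 5: wait(T4) -> count=3 queue=[] holders={T4}
Step 6: signal(T4) -> count=4 queue=[] holders={none}
Step 7: wait(T1) -> count=3 queue=[] holders={T1}
Step 8: wait(T6) -> count=2 queue=[] holders={T1,T6}
Step 9: wait(T3) -> count=1 queue=[] holders={T1,T3,T6}
Step 10: wait(T2) -> count=0 queue=[] holders={T1,T2,T3,T6}
Step 11: wait(T4) -> count=0 queue=[T4] holders={T1,T2,T3,T6}
Step 12: signal(T3) -> count=0 queue=[] holders={T1,T2,T4,T6}
Step 13: wait(T5) -> count=0 queue=[T5] holders={T1,T2,T4,T6}
Step 14: wait(T3) -> count=0 queue=[T5,T3] holders={T1,T2,T4,T6}
Step 15: signal(T2) -> count=0 queue=[T3] holders={T1,T4,T5,T6}
Step 16: signal(T4) -> count=0 queue=[] holders={T1,T3,T5,T6}
Step 17: wait(T2) -> count=0 queue=[T2] holders={T1,T3,T5,T6}
Step 18: wait(T4) -> count=0 queue=[T2,T4] holders={T1,T3,T5,T6}
Step 19: signal(T5) -> count=0 queue=[T4] holders={T1,T2,T3,T6}
Final holders: {T1,T2,T3,T6} -> T2 in holders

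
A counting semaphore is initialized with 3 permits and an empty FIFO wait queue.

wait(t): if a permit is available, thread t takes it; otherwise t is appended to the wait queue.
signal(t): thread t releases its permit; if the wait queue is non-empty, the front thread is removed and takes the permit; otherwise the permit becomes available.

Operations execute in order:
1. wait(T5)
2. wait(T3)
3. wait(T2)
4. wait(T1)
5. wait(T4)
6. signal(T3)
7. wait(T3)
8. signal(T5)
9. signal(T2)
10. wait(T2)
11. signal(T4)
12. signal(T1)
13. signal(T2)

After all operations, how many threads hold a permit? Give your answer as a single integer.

Answer: 1

Derivation:
Step 1: wait(T5) -> count=2 queue=[] holders={T5}
Step 2: wait(T3) -> count=1 queue=[] holders={T3,T5}
Step 3: wait(T2) -> count=0 queue=[] holders={T2,T3,T5}
Step 4: wait(T1) -> count=0 queue=[T1] holders={T2,T3,T5}
Step 5: wait(T4) -> count=0 queue=[T1,T4] holders={T2,T3,T5}
Step 6: signal(T3) -> count=0 queue=[T4] holders={T1,T2,T5}
Step 7: wait(T3) -> count=0 queue=[T4,T3] holders={T1,T2,T5}
Step 8: signal(T5) -> count=0 queue=[T3] holders={T1,T2,T4}
Step 9: signal(T2) -> count=0 queue=[] holders={T1,T3,T4}
Step 10: wait(T2) -> count=0 queue=[T2] holders={T1,T3,T4}
Step 11: signal(T4) -> count=0 queue=[] holders={T1,T2,T3}
Step 12: signal(T1) -> count=1 queue=[] holders={T2,T3}
Step 13: signal(T2) -> count=2 queue=[] holders={T3}
Final holders: {T3} -> 1 thread(s)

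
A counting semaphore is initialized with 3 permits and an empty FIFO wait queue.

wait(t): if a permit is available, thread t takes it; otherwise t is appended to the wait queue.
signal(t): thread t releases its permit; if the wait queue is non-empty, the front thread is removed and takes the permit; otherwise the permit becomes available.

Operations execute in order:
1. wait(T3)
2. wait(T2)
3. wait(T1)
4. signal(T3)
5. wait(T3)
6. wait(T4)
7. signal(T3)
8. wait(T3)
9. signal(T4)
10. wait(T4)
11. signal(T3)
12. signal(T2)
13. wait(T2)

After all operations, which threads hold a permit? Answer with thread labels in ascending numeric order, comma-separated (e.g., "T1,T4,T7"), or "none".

Step 1: wait(T3) -> count=2 queue=[] holders={T3}
Step 2: wait(T2) -> count=1 queue=[] holders={T2,T3}
Step 3: wait(T1) -> count=0 queue=[] holders={T1,T2,T3}
Step 4: signal(T3) -> count=1 queue=[] holders={T1,T2}
Step 5: wait(T3) -> count=0 queue=[] holders={T1,T2,T3}
Step 6: wait(T4) -> count=0 queue=[T4] holders={T1,T2,T3}
Step 7: signal(T3) -> count=0 queue=[] holders={T1,T2,T4}
Step 8: wait(T3) -> count=0 queue=[T3] holders={T1,T2,T4}
Step 9: signal(T4) -> count=0 queue=[] holders={T1,T2,T3}
Step 10: wait(T4) -> count=0 queue=[T4] holders={T1,T2,T3}
Step 11: signal(T3) -> count=0 queue=[] holders={T1,T2,T4}
Step 12: signal(T2) -> count=1 queue=[] holders={T1,T4}
Step 13: wait(T2) -> count=0 queue=[] holders={T1,T2,T4}
Final holders: T1,T2,T4

Answer: T1,T2,T4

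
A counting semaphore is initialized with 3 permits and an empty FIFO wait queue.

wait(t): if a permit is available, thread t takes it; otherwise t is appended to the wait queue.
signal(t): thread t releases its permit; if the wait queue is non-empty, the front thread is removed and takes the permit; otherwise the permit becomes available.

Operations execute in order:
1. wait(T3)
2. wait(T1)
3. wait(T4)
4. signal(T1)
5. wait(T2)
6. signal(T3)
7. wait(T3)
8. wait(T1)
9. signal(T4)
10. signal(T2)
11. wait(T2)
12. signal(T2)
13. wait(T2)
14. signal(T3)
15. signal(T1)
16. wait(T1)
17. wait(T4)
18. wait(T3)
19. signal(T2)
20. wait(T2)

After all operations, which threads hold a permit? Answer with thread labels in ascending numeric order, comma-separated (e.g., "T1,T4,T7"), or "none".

Step 1: wait(T3) -> count=2 queue=[] holders={T3}
Step 2: wait(T1) -> count=1 queue=[] holders={T1,T3}
Step 3: wait(T4) -> count=0 queue=[] holders={T1,T3,T4}
Step 4: signal(T1) -> count=1 queue=[] holders={T3,T4}
Step 5: wait(T2) -> count=0 queue=[] holders={T2,T3,T4}
Step 6: signal(T3) -> count=1 queue=[] holders={T2,T4}
Step 7: wait(T3) -> count=0 queue=[] holders={T2,T3,T4}
Step 8: wait(T1) -> count=0 queue=[T1] holders={T2,T3,T4}
Step 9: signal(T4) -> count=0 queue=[] holders={T1,T2,T3}
Step 10: signal(T2) -> count=1 queue=[] holders={T1,T3}
Step 11: wait(T2) -> count=0 queue=[] holders={T1,T2,T3}
Step 12: signal(T2) -> count=1 queue=[] holders={T1,T3}
Step 13: wait(T2) -> count=0 queue=[] holders={T1,T2,T3}
Step 14: signal(T3) -> count=1 queue=[] holders={T1,T2}
Step 15: signal(T1) -> count=2 queue=[] holders={T2}
Step 16: wait(T1) -> count=1 queue=[] holders={T1,T2}
Step 17: wait(T4) -> count=0 queue=[] holders={T1,T2,T4}
Step 18: wait(T3) -> count=0 queue=[T3] holders={T1,T2,T4}
Step 19: signal(T2) -> count=0 queue=[] holders={T1,T3,T4}
Step 20: wait(T2) -> count=0 queue=[T2] holders={T1,T3,T4}
Final holders: T1,T3,T4

Answer: T1,T3,T4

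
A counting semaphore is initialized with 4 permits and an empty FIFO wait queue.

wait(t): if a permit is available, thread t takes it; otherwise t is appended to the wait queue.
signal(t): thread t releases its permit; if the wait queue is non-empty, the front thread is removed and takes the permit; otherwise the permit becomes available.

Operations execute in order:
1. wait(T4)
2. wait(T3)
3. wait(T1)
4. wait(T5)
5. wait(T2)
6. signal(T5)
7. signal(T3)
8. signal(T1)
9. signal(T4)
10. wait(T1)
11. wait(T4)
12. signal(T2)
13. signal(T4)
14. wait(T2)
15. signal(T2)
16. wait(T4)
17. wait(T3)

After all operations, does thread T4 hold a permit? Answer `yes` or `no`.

Answer: yes

Derivation:
Step 1: wait(T4) -> count=3 queue=[] holders={T4}
Step 2: wait(T3) -> count=2 queue=[] holders={T3,T4}
Step 3: wait(T1) -> count=1 queue=[] holders={T1,T3,T4}
Step 4: wait(T5) -> count=0 queue=[] holders={T1,T3,T4,T5}
Step 5: wait(T2) -> count=0 queue=[T2] holders={T1,T3,T4,T5}
Step 6: signal(T5) -> count=0 queue=[] holders={T1,T2,T3,T4}
Step 7: signal(T3) -> count=1 queue=[] holders={T1,T2,T4}
Step 8: signal(T1) -> count=2 queue=[] holders={T2,T4}
Step 9: signal(T4) -> count=3 queue=[] holders={T2}
Step 10: wait(T1) -> count=2 queue=[] holders={T1,T2}
Step 11: wait(T4) -> count=1 queue=[] holders={T1,T2,T4}
Step 12: signal(T2) -> count=2 queue=[] holders={T1,T4}
Step 13: signal(T4) -> count=3 queue=[] holders={T1}
Step 14: wait(T2) -> count=2 queue=[] holders={T1,T2}
Step 15: signal(T2) -> count=3 queue=[] holders={T1}
Step 16: wait(T4) -> count=2 queue=[] holders={T1,T4}
Step 17: wait(T3) -> count=1 queue=[] holders={T1,T3,T4}
Final holders: {T1,T3,T4} -> T4 in holders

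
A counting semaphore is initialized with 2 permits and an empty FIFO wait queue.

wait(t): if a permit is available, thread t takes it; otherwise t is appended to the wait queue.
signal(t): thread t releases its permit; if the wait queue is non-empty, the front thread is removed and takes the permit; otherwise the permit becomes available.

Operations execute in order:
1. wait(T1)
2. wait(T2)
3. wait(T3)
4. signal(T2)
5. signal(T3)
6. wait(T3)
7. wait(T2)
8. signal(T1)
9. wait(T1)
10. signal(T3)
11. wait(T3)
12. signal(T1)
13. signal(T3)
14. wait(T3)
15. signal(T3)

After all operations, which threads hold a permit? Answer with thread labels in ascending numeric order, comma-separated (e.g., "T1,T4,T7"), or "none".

Answer: T2

Derivation:
Step 1: wait(T1) -> count=1 queue=[] holders={T1}
Step 2: wait(T2) -> count=0 queue=[] holders={T1,T2}
Step 3: wait(T3) -> count=0 queue=[T3] holders={T1,T2}
Step 4: signal(T2) -> count=0 queue=[] holders={T1,T3}
Step 5: signal(T3) -> count=1 queue=[] holders={T1}
Step 6: wait(T3) -> count=0 queue=[] holders={T1,T3}
Step 7: wait(T2) -> count=0 queue=[T2] holders={T1,T3}
Step 8: signal(T1) -> count=0 queue=[] holders={T2,T3}
Step 9: wait(T1) -> count=0 queue=[T1] holders={T2,T3}
Step 10: signal(T3) -> count=0 queue=[] holders={T1,T2}
Step 11: wait(T3) -> count=0 queue=[T3] holders={T1,T2}
Step 12: signal(T1) -> count=0 queue=[] holders={T2,T3}
Step 13: signal(T3) -> count=1 queue=[] holders={T2}
Step 14: wait(T3) -> count=0 queue=[] holders={T2,T3}
Step 15: signal(T3) -> count=1 queue=[] holders={T2}
Final holders: T2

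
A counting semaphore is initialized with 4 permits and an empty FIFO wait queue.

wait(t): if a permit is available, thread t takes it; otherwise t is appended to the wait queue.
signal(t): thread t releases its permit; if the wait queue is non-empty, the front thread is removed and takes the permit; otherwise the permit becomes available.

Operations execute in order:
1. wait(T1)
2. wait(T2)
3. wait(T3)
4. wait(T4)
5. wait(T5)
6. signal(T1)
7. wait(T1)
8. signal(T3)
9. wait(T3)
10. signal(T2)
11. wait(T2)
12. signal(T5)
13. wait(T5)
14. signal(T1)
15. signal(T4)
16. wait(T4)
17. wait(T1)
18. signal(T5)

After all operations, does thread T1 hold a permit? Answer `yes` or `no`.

Answer: yes

Derivation:
Step 1: wait(T1) -> count=3 queue=[] holders={T1}
Step 2: wait(T2) -> count=2 queue=[] holders={T1,T2}
Step 3: wait(T3) -> count=1 queue=[] holders={T1,T2,T3}
Step 4: wait(T4) -> count=0 queue=[] holders={T1,T2,T3,T4}
Step 5: wait(T5) -> count=0 queue=[T5] holders={T1,T2,T3,T4}
Step 6: signal(T1) -> count=0 queue=[] holders={T2,T3,T4,T5}
Step 7: wait(T1) -> count=0 queue=[T1] holders={T2,T3,T4,T5}
Step 8: signal(T3) -> count=0 queue=[] holders={T1,T2,T4,T5}
Step 9: wait(T3) -> count=0 queue=[T3] holders={T1,T2,T4,T5}
Step 10: signal(T2) -> count=0 queue=[] holders={T1,T3,T4,T5}
Step 11: wait(T2) -> count=0 queue=[T2] holders={T1,T3,T4,T5}
Step 12: signal(T5) -> count=0 queue=[] holders={T1,T2,T3,T4}
Step 13: wait(T5) -> count=0 queue=[T5] holders={T1,T2,T3,T4}
Step 14: signal(T1) -> count=0 queue=[] holders={T2,T3,T4,T5}
Step 15: signal(T4) -> count=1 queue=[] holders={T2,T3,T5}
Step 16: wait(T4) -> count=0 queue=[] holders={T2,T3,T4,T5}
Step 17: wait(T1) -> count=0 queue=[T1] holders={T2,T3,T4,T5}
Step 18: signal(T5) -> count=0 queue=[] holders={T1,T2,T3,T4}
Final holders: {T1,T2,T3,T4} -> T1 in holders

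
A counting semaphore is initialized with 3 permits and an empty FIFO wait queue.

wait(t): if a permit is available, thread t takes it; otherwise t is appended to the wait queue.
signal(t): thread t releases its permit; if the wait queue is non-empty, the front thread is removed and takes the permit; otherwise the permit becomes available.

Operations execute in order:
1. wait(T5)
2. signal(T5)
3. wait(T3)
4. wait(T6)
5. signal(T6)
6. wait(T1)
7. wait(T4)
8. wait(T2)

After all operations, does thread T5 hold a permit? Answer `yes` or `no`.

Answer: no

Derivation:
Step 1: wait(T5) -> count=2 queue=[] holders={T5}
Step 2: signal(T5) -> count=3 queue=[] holders={none}
Step 3: wait(T3) -> count=2 queue=[] holders={T3}
Step 4: wait(T6) -> count=1 queue=[] holders={T3,T6}
Step 5: signal(T6) -> count=2 queue=[] holders={T3}
Step 6: wait(T1) -> count=1 queue=[] holders={T1,T3}
Step 7: wait(T4) -> count=0 queue=[] holders={T1,T3,T4}
Step 8: wait(T2) -> count=0 queue=[T2] holders={T1,T3,T4}
Final holders: {T1,T3,T4} -> T5 not in holders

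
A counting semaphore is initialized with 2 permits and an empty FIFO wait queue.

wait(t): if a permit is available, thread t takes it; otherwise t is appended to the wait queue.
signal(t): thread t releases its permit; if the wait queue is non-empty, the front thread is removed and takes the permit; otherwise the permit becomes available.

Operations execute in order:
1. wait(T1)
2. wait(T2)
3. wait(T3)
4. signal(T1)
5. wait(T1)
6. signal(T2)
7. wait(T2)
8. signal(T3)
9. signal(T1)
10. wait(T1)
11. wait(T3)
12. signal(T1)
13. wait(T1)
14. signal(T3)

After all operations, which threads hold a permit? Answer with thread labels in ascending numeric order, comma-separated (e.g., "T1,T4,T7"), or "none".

Answer: T1,T2

Derivation:
Step 1: wait(T1) -> count=1 queue=[] holders={T1}
Step 2: wait(T2) -> count=0 queue=[] holders={T1,T2}
Step 3: wait(T3) -> count=0 queue=[T3] holders={T1,T2}
Step 4: signal(T1) -> count=0 queue=[] holders={T2,T3}
Step 5: wait(T1) -> count=0 queue=[T1] holders={T2,T3}
Step 6: signal(T2) -> count=0 queue=[] holders={T1,T3}
Step 7: wait(T2) -> count=0 queue=[T2] holders={T1,T3}
Step 8: signal(T3) -> count=0 queue=[] holders={T1,T2}
Step 9: signal(T1) -> count=1 queue=[] holders={T2}
Step 10: wait(T1) -> count=0 queue=[] holders={T1,T2}
Step 11: wait(T3) -> count=0 queue=[T3] holders={T1,T2}
Step 12: signal(T1) -> count=0 queue=[] holders={T2,T3}
Step 13: wait(T1) -> count=0 queue=[T1] holders={T2,T3}
Step 14: signal(T3) -> count=0 queue=[] holders={T1,T2}
Final holders: T1,T2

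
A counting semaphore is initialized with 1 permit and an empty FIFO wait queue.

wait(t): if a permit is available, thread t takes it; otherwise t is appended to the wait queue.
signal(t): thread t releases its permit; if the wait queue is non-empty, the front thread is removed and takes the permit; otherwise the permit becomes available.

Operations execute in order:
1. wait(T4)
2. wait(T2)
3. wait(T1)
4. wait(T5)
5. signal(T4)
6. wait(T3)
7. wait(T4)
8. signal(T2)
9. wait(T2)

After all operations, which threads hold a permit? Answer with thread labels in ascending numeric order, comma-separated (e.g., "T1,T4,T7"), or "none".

Answer: T1

Derivation:
Step 1: wait(T4) -> count=0 queue=[] holders={T4}
Step 2: wait(T2) -> count=0 queue=[T2] holders={T4}
Step 3: wait(T1) -> count=0 queue=[T2,T1] holders={T4}
Step 4: wait(T5) -> count=0 queue=[T2,T1,T5] holders={T4}
Step 5: signal(T4) -> count=0 queue=[T1,T5] holders={T2}
Step 6: wait(T3) -> count=0 queue=[T1,T5,T3] holders={T2}
Step 7: wait(T4) -> count=0 queue=[T1,T5,T3,T4] holders={T2}
Step 8: signal(T2) -> count=0 queue=[T5,T3,T4] holders={T1}
Step 9: wait(T2) -> count=0 queue=[T5,T3,T4,T2] holders={T1}
Final holders: T1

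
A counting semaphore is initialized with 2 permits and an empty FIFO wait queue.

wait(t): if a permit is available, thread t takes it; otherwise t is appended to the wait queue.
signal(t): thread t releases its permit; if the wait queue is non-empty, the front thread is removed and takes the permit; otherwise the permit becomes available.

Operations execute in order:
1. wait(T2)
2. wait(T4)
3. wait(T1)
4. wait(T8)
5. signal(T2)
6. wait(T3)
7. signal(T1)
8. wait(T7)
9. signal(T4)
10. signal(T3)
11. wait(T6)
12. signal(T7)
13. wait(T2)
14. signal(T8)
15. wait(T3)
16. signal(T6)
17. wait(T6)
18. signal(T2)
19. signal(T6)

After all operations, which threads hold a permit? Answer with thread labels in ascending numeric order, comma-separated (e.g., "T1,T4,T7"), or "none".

Step 1: wait(T2) -> count=1 queue=[] holders={T2}
Step 2: wait(T4) -> count=0 queue=[] holders={T2,T4}
Step 3: wait(T1) -> count=0 queue=[T1] holders={T2,T4}
Step 4: wait(T8) -> count=0 queue=[T1,T8] holders={T2,T4}
Step 5: signal(T2) -> count=0 queue=[T8] holders={T1,T4}
Step 6: wait(T3) -> count=0 queue=[T8,T3] holders={T1,T4}
Step 7: signal(T1) -> count=0 queue=[T3] holders={T4,T8}
Step 8: wait(T7) -> count=0 queue=[T3,T7] holders={T4,T8}
Step 9: signal(T4) -> count=0 queue=[T7] holders={T3,T8}
Step 10: signal(T3) -> count=0 queue=[] holders={T7,T8}
Step 11: wait(T6) -> count=0 queue=[T6] holders={T7,T8}
Step 12: signal(T7) -> count=0 queue=[] holders={T6,T8}
Step 13: wait(T2) -> count=0 queue=[T2] holders={T6,T8}
Step 14: signal(T8) -> count=0 queue=[] holders={T2,T6}
Step 15: wait(T3) -> count=0 queue=[T3] holders={T2,T6}
Step 16: signal(T6) -> count=0 queue=[] holders={T2,T3}
Step 17: wait(T6) -> count=0 queue=[T6] holders={T2,T3}
Step 18: signal(T2) -> count=0 queue=[] holders={T3,T6}
Step 19: signal(T6) -> count=1 queue=[] holders={T3}
Final holders: T3

Answer: T3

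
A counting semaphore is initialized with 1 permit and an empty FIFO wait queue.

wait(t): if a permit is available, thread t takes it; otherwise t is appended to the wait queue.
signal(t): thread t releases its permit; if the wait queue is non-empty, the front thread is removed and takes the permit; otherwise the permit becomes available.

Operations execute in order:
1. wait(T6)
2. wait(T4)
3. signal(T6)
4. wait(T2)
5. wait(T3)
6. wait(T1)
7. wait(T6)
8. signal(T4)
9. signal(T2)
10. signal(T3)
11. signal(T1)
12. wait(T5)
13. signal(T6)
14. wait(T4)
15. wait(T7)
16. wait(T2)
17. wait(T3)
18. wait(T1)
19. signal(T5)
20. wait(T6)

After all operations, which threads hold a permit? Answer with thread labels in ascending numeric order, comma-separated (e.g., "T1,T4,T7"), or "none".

Step 1: wait(T6) -> count=0 queue=[] holders={T6}
Step 2: wait(T4) -> count=0 queue=[T4] holders={T6}
Step 3: signal(T6) -> count=0 queue=[] holders={T4}
Step 4: wait(T2) -> count=0 queue=[T2] holders={T4}
Step 5: wait(T3) -> count=0 queue=[T2,T3] holders={T4}
Step 6: wait(T1) -> count=0 queue=[T2,T3,T1] holders={T4}
Step 7: wait(T6) -> count=0 queue=[T2,T3,T1,T6] holders={T4}
Step 8: signal(T4) -> count=0 queue=[T3,T1,T6] holders={T2}
Step 9: signal(T2) -> count=0 queue=[T1,T6] holders={T3}
Step 10: signal(T3) -> count=0 queue=[T6] holders={T1}
Step 11: signal(T1) -> count=0 queue=[] holders={T6}
Step 12: wait(T5) -> count=0 queue=[T5] holders={T6}
Step 13: signal(T6) -> count=0 queue=[] holders={T5}
Step 14: wait(T4) -> count=0 queue=[T4] holders={T5}
Step 15: wait(T7) -> count=0 queue=[T4,T7] holders={T5}
Step 16: wait(T2) -> count=0 queue=[T4,T7,T2] holders={T5}
Step 17: wait(T3) -> count=0 queue=[T4,T7,T2,T3] holders={T5}
Step 18: wait(T1) -> count=0 queue=[T4,T7,T2,T3,T1] holders={T5}
Step 19: signal(T5) -> count=0 queue=[T7,T2,T3,T1] holders={T4}
Step 20: wait(T6) -> count=0 queue=[T7,T2,T3,T1,T6] holders={T4}
Final holders: T4

Answer: T4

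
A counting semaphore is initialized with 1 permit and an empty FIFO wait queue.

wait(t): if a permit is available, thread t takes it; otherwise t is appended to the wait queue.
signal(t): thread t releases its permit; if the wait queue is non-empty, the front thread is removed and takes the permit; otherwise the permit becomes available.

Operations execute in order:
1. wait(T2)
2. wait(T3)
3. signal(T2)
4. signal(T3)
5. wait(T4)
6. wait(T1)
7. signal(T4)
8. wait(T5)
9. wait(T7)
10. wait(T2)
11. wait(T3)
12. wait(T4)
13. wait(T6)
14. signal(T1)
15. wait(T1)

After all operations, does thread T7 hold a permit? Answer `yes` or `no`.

Step 1: wait(T2) -> count=0 queue=[] holders={T2}
Step 2: wait(T3) -> count=0 queue=[T3] holders={T2}
Step 3: signal(T2) -> count=0 queue=[] holders={T3}
Step 4: signal(T3) -> count=1 queue=[] holders={none}
Step 5: wait(T4) -> count=0 queue=[] holders={T4}
Step 6: wait(T1) -> count=0 queue=[T1] holders={T4}
Step 7: signal(T4) -> count=0 queue=[] holders={T1}
Step 8: wait(T5) -> count=0 queue=[T5] holders={T1}
Step 9: wait(T7) -> count=0 queue=[T5,T7] holders={T1}
Step 10: wait(T2) -> count=0 queue=[T5,T7,T2] holders={T1}
Step 11: wait(T3) -> count=0 queue=[T5,T7,T2,T3] holders={T1}
Step 12: wait(T4) -> count=0 queue=[T5,T7,T2,T3,T4] holders={T1}
Step 13: wait(T6) -> count=0 queue=[T5,T7,T2,T3,T4,T6] holders={T1}
Step 14: signal(T1) -> count=0 queue=[T7,T2,T3,T4,T6] holders={T5}
Step 15: wait(T1) -> count=0 queue=[T7,T2,T3,T4,T6,T1] holders={T5}
Final holders: {T5} -> T7 not in holders

Answer: no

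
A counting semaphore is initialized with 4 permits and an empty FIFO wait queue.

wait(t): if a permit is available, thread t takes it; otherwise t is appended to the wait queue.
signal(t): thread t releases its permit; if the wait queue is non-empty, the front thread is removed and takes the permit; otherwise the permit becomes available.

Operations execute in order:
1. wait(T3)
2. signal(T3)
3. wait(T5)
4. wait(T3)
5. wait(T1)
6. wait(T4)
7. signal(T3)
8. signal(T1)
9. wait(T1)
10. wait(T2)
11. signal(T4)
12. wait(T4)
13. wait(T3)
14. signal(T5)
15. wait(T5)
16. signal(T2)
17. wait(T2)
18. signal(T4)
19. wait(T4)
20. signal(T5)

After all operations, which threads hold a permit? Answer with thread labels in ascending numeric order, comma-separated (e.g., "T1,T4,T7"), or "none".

Answer: T1,T2,T3,T4

Derivation:
Step 1: wait(T3) -> count=3 queue=[] holders={T3}
Step 2: signal(T3) -> count=4 queue=[] holders={none}
Step 3: wait(T5) -> count=3 queue=[] holders={T5}
Step 4: wait(T3) -> count=2 queue=[] holders={T3,T5}
Step 5: wait(T1) -> count=1 queue=[] holders={T1,T3,T5}
Step 6: wait(T4) -> count=0 queue=[] holders={T1,T3,T4,T5}
Step 7: signal(T3) -> count=1 queue=[] holders={T1,T4,T5}
Step 8: signal(T1) -> count=2 queue=[] holders={T4,T5}
Step 9: wait(T1) -> count=1 queue=[] holders={T1,T4,T5}
Step 10: wait(T2) -> count=0 queue=[] holders={T1,T2,T4,T5}
Step 11: signal(T4) -> count=1 queue=[] holders={T1,T2,T5}
Step 12: wait(T4) -> count=0 queue=[] holders={T1,T2,T4,T5}
Step 13: wait(T3) -> count=0 queue=[T3] holders={T1,T2,T4,T5}
Step 14: signal(T5) -> count=0 queue=[] holders={T1,T2,T3,T4}
Step 15: wait(T5) -> count=0 queue=[T5] holders={T1,T2,T3,T4}
Step 16: signal(T2) -> count=0 queue=[] holders={T1,T3,T4,T5}
Step 17: wait(T2) -> count=0 queue=[T2] holders={T1,T3,T4,T5}
Step 18: signal(T4) -> count=0 queue=[] holders={T1,T2,T3,T5}
Step 19: wait(T4) -> count=0 queue=[T4] holders={T1,T2,T3,T5}
Step 20: signal(T5) -> count=0 queue=[] holders={T1,T2,T3,T4}
Final holders: T1,T2,T3,T4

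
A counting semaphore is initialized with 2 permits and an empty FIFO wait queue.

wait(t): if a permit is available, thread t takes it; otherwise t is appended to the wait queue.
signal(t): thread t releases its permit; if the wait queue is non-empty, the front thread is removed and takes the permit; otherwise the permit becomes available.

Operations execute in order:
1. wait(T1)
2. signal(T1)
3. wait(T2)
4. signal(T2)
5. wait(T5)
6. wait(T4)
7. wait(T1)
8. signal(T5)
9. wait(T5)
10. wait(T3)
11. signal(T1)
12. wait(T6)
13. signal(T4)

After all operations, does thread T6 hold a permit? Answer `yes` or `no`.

Answer: no

Derivation:
Step 1: wait(T1) -> count=1 queue=[] holders={T1}
Step 2: signal(T1) -> count=2 queue=[] holders={none}
Step 3: wait(T2) -> count=1 queue=[] holders={T2}
Step 4: signal(T2) -> count=2 queue=[] holders={none}
Step 5: wait(T5) -> count=1 queue=[] holders={T5}
Step 6: wait(T4) -> count=0 queue=[] holders={T4,T5}
Step 7: wait(T1) -> count=0 queue=[T1] holders={T4,T5}
Step 8: signal(T5) -> count=0 queue=[] holders={T1,T4}
Step 9: wait(T5) -> count=0 queue=[T5] holders={T1,T4}
Step 10: wait(T3) -> count=0 queue=[T5,T3] holders={T1,T4}
Step 11: signal(T1) -> count=0 queue=[T3] holders={T4,T5}
Step 12: wait(T6) -> count=0 queue=[T3,T6] holders={T4,T5}
Step 13: signal(T4) -> count=0 queue=[T6] holders={T3,T5}
Final holders: {T3,T5} -> T6 not in holders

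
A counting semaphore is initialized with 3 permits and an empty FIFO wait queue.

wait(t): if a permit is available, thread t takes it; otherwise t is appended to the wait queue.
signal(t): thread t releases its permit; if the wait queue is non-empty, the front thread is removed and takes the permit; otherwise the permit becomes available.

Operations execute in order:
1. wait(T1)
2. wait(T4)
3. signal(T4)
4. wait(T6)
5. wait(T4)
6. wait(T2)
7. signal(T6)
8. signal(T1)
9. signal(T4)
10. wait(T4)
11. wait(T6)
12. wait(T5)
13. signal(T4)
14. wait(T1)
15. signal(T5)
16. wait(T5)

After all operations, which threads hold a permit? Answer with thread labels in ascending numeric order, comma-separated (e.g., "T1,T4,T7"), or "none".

Answer: T1,T2,T6

Derivation:
Step 1: wait(T1) -> count=2 queue=[] holders={T1}
Step 2: wait(T4) -> count=1 queue=[] holders={T1,T4}
Step 3: signal(T4) -> count=2 queue=[] holders={T1}
Step 4: wait(T6) -> count=1 queue=[] holders={T1,T6}
Step 5: wait(T4) -> count=0 queue=[] holders={T1,T4,T6}
Step 6: wait(T2) -> count=0 queue=[T2] holders={T1,T4,T6}
Step 7: signal(T6) -> count=0 queue=[] holders={T1,T2,T4}
Step 8: signal(T1) -> count=1 queue=[] holders={T2,T4}
Step 9: signal(T4) -> count=2 queue=[] holders={T2}
Step 10: wait(T4) -> count=1 queue=[] holders={T2,T4}
Step 11: wait(T6) -> count=0 queue=[] holders={T2,T4,T6}
Step 12: wait(T5) -> count=0 queue=[T5] holders={T2,T4,T6}
Step 13: signal(T4) -> count=0 queue=[] holders={T2,T5,T6}
Step 14: wait(T1) -> count=0 queue=[T1] holders={T2,T5,T6}
Step 15: signal(T5) -> count=0 queue=[] holders={T1,T2,T6}
Step 16: wait(T5) -> count=0 queue=[T5] holders={T1,T2,T6}
Final holders: T1,T2,T6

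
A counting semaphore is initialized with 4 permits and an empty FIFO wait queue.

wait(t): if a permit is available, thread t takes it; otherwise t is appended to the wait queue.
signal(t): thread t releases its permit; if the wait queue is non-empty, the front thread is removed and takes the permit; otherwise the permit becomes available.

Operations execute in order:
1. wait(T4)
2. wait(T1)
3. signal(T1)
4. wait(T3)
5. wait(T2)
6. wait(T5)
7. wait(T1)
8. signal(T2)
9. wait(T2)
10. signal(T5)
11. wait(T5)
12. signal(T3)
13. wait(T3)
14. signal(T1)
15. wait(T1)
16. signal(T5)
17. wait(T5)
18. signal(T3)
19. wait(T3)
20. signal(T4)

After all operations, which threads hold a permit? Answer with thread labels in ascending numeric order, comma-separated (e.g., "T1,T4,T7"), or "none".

Answer: T1,T2,T3,T5

Derivation:
Step 1: wait(T4) -> count=3 queue=[] holders={T4}
Step 2: wait(T1) -> count=2 queue=[] holders={T1,T4}
Step 3: signal(T1) -> count=3 queue=[] holders={T4}
Step 4: wait(T3) -> count=2 queue=[] holders={T3,T4}
Step 5: wait(T2) -> count=1 queue=[] holders={T2,T3,T4}
Step 6: wait(T5) -> count=0 queue=[] holders={T2,T3,T4,T5}
Step 7: wait(T1) -> count=0 queue=[T1] holders={T2,T3,T4,T5}
Step 8: signal(T2) -> count=0 queue=[] holders={T1,T3,T4,T5}
Step 9: wait(T2) -> count=0 queue=[T2] holders={T1,T3,T4,T5}
Step 10: signal(T5) -> count=0 queue=[] holders={T1,T2,T3,T4}
Step 11: wait(T5) -> count=0 queue=[T5] holders={T1,T2,T3,T4}
Step 12: signal(T3) -> count=0 queue=[] holders={T1,T2,T4,T5}
Step 13: wait(T3) -> count=0 queue=[T3] holders={T1,T2,T4,T5}
Step 14: signal(T1) -> count=0 queue=[] holders={T2,T3,T4,T5}
Step 15: wait(T1) -> count=0 queue=[T1] holders={T2,T3,T4,T5}
Step 16: signal(T5) -> count=0 queue=[] holders={T1,T2,T3,T4}
Step 17: wait(T5) -> count=0 queue=[T5] holders={T1,T2,T3,T4}
Step 18: signal(T3) -> count=0 queue=[] holders={T1,T2,T4,T5}
Step 19: wait(T3) -> count=0 queue=[T3] holders={T1,T2,T4,T5}
Step 20: signal(T4) -> count=0 queue=[] holders={T1,T2,T3,T5}
Final holders: T1,T2,T3,T5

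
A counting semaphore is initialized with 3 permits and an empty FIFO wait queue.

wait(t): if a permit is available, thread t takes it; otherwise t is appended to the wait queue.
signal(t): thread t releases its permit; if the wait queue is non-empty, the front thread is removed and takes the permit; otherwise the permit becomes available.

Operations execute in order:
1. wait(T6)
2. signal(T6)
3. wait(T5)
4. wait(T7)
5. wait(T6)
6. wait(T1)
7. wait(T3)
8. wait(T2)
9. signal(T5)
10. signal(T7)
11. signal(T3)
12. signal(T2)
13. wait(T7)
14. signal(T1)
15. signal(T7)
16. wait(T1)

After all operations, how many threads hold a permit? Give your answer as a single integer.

Answer: 2

Derivation:
Step 1: wait(T6) -> count=2 queue=[] holders={T6}
Step 2: signal(T6) -> count=3 queue=[] holders={none}
Step 3: wait(T5) -> count=2 queue=[] holders={T5}
Step 4: wait(T7) -> count=1 queue=[] holders={T5,T7}
Step 5: wait(T6) -> count=0 queue=[] holders={T5,T6,T7}
Step 6: wait(T1) -> count=0 queue=[T1] holders={T5,T6,T7}
Step 7: wait(T3) -> count=0 queue=[T1,T3] holders={T5,T6,T7}
Step 8: wait(T2) -> count=0 queue=[T1,T3,T2] holders={T5,T6,T7}
Step 9: signal(T5) -> count=0 queue=[T3,T2] holders={T1,T6,T7}
Step 10: signal(T7) -> count=0 queue=[T2] holders={T1,T3,T6}
Step 11: signal(T3) -> count=0 queue=[] holders={T1,T2,T6}
Step 12: signal(T2) -> count=1 queue=[] holders={T1,T6}
Step 13: wait(T7) -> count=0 queue=[] holders={T1,T6,T7}
Step 14: signal(T1) -> count=1 queue=[] holders={T6,T7}
Step 15: signal(T7) -> count=2 queue=[] holders={T6}
Step 16: wait(T1) -> count=1 queue=[] holders={T1,T6}
Final holders: {T1,T6} -> 2 thread(s)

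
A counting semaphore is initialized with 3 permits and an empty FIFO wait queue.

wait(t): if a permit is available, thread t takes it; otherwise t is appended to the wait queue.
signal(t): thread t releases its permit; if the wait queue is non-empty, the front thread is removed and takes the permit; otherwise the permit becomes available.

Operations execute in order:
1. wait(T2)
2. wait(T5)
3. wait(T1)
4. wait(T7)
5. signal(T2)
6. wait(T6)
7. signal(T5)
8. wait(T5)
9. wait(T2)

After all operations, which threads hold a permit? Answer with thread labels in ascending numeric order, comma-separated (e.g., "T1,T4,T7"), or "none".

Step 1: wait(T2) -> count=2 queue=[] holders={T2}
Step 2: wait(T5) -> count=1 queue=[] holders={T2,T5}
Step 3: wait(T1) -> count=0 queue=[] holders={T1,T2,T5}
Step 4: wait(T7) -> count=0 queue=[T7] holders={T1,T2,T5}
Step 5: signal(T2) -> count=0 queue=[] holders={T1,T5,T7}
Step 6: wait(T6) -> count=0 queue=[T6] holders={T1,T5,T7}
Step 7: signal(T5) -> count=0 queue=[] holders={T1,T6,T7}
Step 8: wait(T5) -> count=0 queue=[T5] holders={T1,T6,T7}
Step 9: wait(T2) -> count=0 queue=[T5,T2] holders={T1,T6,T7}
Final holders: T1,T6,T7

Answer: T1,T6,T7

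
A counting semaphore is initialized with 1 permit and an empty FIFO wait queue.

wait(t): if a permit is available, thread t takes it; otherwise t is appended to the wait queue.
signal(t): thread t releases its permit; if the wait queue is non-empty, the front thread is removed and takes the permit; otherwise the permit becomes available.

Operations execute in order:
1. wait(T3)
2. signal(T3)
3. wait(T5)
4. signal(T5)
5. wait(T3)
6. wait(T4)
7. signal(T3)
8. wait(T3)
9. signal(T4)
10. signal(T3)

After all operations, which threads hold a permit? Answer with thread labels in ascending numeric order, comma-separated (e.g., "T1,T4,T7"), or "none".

Step 1: wait(T3) -> count=0 queue=[] holders={T3}
Step 2: signal(T3) -> count=1 queue=[] holders={none}
Step 3: wait(T5) -> count=0 queue=[] holders={T5}
Step 4: signal(T5) -> count=1 queue=[] holders={none}
Step 5: wait(T3) -> count=0 queue=[] holders={T3}
Step 6: wait(T4) -> count=0 queue=[T4] holders={T3}
Step 7: signal(T3) -> count=0 queue=[] holders={T4}
Step 8: wait(T3) -> count=0 queue=[T3] holders={T4}
Step 9: signal(T4) -> count=0 queue=[] holders={T3}
Step 10: signal(T3) -> count=1 queue=[] holders={none}
Final holders: none

Answer: none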